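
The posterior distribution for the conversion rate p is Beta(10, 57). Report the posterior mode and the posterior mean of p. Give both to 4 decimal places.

Mode = (10−1)/(10+57−2) = 9/65 = 0.1385.
Mean = 10/(10+57) = 10/67 = 0.1493.
The mean is pulled above the mode by the posterior's right skew.

MAP = 0.1385; posterior mean = 0.1493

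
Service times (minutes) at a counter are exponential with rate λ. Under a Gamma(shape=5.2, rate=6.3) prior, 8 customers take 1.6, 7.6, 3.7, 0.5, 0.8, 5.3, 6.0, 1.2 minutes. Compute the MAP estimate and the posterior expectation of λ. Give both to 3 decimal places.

Σ times = 26.7. Posterior: Gamma(shape = 5.2+8 = 13.2, rate = 6.3+26.7 = 33.0).
Mode = (α−1)/β = 12.2/33.0 = 0.370.
Mean = α/β = 13.2/33.0 = 0.400.
The mean is pulled above the mode by the posterior's right skew.

λ_MAP = 0.370, E[λ|data] = 0.400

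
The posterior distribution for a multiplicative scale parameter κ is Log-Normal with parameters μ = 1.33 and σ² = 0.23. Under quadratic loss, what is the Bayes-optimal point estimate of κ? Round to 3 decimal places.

4.242

Mode = exp(μ − σ²) = exp(1.10) = 3.004.
Mean = exp(μ + σ²/2) = exp(1.445) = 4.242.
Quadratic loss ⇒ the optimal estimator is the posterior mean.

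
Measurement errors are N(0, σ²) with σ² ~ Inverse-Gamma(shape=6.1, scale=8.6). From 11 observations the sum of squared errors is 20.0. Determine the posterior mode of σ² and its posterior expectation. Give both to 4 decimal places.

MAP = 1.4762, posterior mean = 1.7547

Posterior: Inverse-Gamma(shape = 6.1+11/2 = 11.6, scale = 8.6+20.0/2 = 18.6).
Mode = β/(α+1) = 18.6/12.6 = 1.4762.
Mean = β/(α−1) = 18.6/10.6 = 1.7547.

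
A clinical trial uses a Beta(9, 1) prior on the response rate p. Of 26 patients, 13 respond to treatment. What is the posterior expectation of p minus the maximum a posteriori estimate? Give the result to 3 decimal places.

-0.007

Posterior: Beta(9+13, 1+13) = Beta(22, 14).
Mode = (22−1)/(22+14−2) = 21/34 = 0.618.
Mean = 22/(22+14) = 22/36 = 0.611.
Difference = 0.611 − 0.618 = -0.007.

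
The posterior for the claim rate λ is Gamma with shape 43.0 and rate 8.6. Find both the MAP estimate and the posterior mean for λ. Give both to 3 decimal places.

MAP = 4.884; posterior mean = 5.000

Mode = (α−1)/β = 42.0/8.6 = 4.884.
Mean = α/β = 43.0/8.6 = 5.000.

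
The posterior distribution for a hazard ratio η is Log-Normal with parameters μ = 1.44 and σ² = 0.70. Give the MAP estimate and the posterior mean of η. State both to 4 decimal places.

η_MAP = 2.0959, E[η|data] = 5.9895

Mode = exp(μ − σ²) = exp(0.74) = 2.0959.
Mean = exp(μ + σ²/2) = exp(1.790) = 5.9895.
The posterior is right-skewed, so the mean exceeds the mode.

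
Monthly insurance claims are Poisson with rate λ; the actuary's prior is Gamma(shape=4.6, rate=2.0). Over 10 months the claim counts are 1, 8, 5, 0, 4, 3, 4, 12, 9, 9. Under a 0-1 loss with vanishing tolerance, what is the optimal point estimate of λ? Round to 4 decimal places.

Σ counts = 55. Posterior: Gamma(shape = 4.6+55 = 59.6, rate = 2.0+10 = 12.0).
Mode = (α−1)/β = 58.6/12.0 = 4.8833.
Mean = α/β = 59.6/12.0 = 4.9667.
This is the posterior mode — the MAP estimate.

4.8833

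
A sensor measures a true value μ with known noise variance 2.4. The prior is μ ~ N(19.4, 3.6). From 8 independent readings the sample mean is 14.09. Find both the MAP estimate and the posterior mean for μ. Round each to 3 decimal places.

MAP: 14.498. Posterior mean: 14.498.

Posterior for μ is Normal. Precision-weighted mean: (1/3.6·19.4 + 8/2.4·14.09) / (1/3.6 + 8/2.4) = 14.498.
A Normal posterior is symmetric, so mode = mean.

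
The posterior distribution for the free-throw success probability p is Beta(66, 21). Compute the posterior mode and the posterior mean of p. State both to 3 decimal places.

MAP = 0.765, posterior mean = 0.759

Mode = (66−1)/(66+21−2) = 65/85 = 0.765.
Mean = 66/(66+21) = 66/87 = 0.759.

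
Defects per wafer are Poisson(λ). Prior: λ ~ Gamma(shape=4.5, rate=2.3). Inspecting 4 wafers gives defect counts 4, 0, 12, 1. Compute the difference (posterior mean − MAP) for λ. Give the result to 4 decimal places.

0.1587

Σ counts = 17. Posterior: Gamma(shape = 4.5+17 = 21.5, rate = 2.3+4 = 6.3).
Mode = (α−1)/β = 20.5/6.3 = 3.2540.
Mean = α/β = 21.5/6.3 = 3.4127.
Difference = 3.4127 − 3.2540 = 0.1587.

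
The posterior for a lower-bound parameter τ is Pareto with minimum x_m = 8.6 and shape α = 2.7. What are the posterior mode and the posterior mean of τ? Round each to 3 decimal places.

MAP = 8.600; posterior mean = 13.659

The Pareto density is strictly decreasing on [x_m, ∞), so the mode is x_m = 8.600.
Mean = α·x_m/(α−1) = 2.7·8.6/1.7 = 13.659.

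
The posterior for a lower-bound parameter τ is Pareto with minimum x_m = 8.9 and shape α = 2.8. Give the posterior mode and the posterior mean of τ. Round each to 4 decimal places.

posterior mode = 8.9000, posterior mean = 13.8444

The Pareto density is strictly decreasing on [x_m, ∞), so the mode is x_m = 8.9000.
Mean = α·x_m/(α−1) = 2.8·8.9/1.8 = 13.8444.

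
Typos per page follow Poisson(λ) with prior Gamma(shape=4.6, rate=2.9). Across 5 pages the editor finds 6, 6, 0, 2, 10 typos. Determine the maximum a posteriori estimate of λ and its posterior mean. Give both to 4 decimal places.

Σ counts = 24. Posterior: Gamma(shape = 4.6+24 = 28.6, rate = 2.9+5 = 7.9).
Mode = (α−1)/β = 27.6/7.9 = 3.4937.
Mean = α/β = 28.6/7.9 = 3.6203.
The posterior is right-skewed, so the mean exceeds the mode.

MAP: 3.4937. Posterior mean: 3.6203.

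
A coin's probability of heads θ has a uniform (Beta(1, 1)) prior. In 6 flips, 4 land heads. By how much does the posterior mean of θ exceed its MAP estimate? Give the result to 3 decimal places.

Posterior: Beta(1+4, 1+2) = Beta(5, 3).
Mode = (5−1)/(5+3−2) = 4/6 = 0.667.
With a flat prior the MAP equals the MLE, 4/6.
Mean = 5/(5+3) = 5/8 = 0.625.
Difference = 0.625 − 0.667 = -0.042.

-0.042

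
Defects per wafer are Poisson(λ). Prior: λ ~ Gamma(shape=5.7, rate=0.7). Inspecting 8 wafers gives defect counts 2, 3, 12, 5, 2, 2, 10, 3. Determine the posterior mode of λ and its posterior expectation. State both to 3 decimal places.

MAP = 5.023, posterior mean = 5.138

Σ counts = 39. Posterior: Gamma(shape = 5.7+39 = 44.7, rate = 0.7+8 = 8.7).
Mode = (α−1)/β = 43.7/8.7 = 5.023.
Mean = α/β = 44.7/8.7 = 5.138.
The posterior is right-skewed, so the mean exceeds the mode.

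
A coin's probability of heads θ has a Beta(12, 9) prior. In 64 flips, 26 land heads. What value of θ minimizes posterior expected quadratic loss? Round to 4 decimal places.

0.4471

Posterior: Beta(12+26, 9+38) = Beta(38, 47).
Mode = (38−1)/(38+47−2) = 37/83 = 0.4458.
Mean = 38/(38+47) = 38/85 = 0.4471.
Quadratic loss ⇒ the optimal estimator is the posterior mean.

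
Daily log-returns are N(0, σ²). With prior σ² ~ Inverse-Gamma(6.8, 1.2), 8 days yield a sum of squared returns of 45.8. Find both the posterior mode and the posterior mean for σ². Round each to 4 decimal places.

MAP = 2.0424, posterior mean = 2.4592

Posterior: Inverse-Gamma(shape = 6.8+8/2 = 10.8, scale = 1.2+45.8/2 = 24.1).
Mode = β/(α+1) = 24.1/11.8 = 2.0424.
Mean = β/(α−1) = 24.1/9.8 = 2.4592.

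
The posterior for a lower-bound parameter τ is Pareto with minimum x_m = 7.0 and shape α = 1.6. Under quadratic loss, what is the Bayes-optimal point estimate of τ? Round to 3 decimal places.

The Pareto density is strictly decreasing on [x_m, ∞), so the mode is x_m = 7.000.
Mean = α·x_m/(α−1) = 1.6·7.0/0.6 = 18.667.
Quadratic loss ⇒ the optimal estimator is the posterior mean.

18.667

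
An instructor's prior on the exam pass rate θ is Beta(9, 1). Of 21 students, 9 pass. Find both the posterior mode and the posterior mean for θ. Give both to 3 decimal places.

MAP: 0.586. Posterior mean: 0.581.

Posterior: Beta(9+9, 1+12) = Beta(18, 13).
Mode = (18−1)/(18+13−2) = 17/29 = 0.586.
Mean = 18/(18+13) = 18/31 = 0.581.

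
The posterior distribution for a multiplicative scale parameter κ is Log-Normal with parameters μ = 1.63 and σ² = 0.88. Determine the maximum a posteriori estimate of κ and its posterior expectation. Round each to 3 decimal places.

Mode = exp(μ − σ²) = exp(0.75) = 2.117.
Mean = exp(μ + σ²/2) = exp(2.070) = 7.925.
The mean is pulled above the mode by the posterior's right skew.

maximum a posteriori estimate = 2.117, posterior expectation = 7.925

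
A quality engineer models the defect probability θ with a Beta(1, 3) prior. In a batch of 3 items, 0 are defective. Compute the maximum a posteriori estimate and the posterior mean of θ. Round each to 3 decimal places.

maximum a posteriori estimate = 0.000, posterior mean = 0.143

Posterior: Beta(1+0, 3+3) = Beta(1, 6).
Since α = 1 ≤ 1 and β > 1, the Beta density is monotone decreasing on [0,1]; the mode is at 0.
Mean = 1/(1+6) = 0.143.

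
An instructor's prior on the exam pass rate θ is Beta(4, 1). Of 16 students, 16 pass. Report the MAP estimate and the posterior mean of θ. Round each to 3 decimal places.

MAP: 1.000. Posterior mean: 0.952.

Posterior: Beta(4+16, 1+0) = Beta(20, 1).
Since β = 1 ≤ 1 and α > 1, the Beta density is monotone increasing on [0,1]; the mode is at 1.
Mean = 20/(20+1) = 0.952.
Mode > mean: the posterior has a left tail.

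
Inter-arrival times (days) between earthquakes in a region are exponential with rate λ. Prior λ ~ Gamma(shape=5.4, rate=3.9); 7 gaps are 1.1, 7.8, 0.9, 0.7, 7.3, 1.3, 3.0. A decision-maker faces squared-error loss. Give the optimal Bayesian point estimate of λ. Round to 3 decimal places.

Σ times = 22.1. Posterior: Gamma(shape = 5.4+7 = 12.4, rate = 3.9+22.1 = 26.0).
Mode = (α−1)/β = 11.4/26.0 = 0.438.
Mean = α/β = 12.4/26.0 = 0.477.
Squared-error loss ⇒ the optimal estimator is the posterior mean.

0.477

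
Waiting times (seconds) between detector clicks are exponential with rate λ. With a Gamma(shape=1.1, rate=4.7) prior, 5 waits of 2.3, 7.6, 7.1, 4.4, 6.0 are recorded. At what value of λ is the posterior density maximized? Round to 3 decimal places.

Σ times = 27.4. Posterior: Gamma(shape = 1.1+5 = 6.1, rate = 4.7+27.4 = 32.1).
Mode = (α−1)/β = 5.1/32.1 = 0.159.
Mean = α/β = 6.1/32.1 = 0.190.
This is the posterior mode — the MAP estimate.

0.159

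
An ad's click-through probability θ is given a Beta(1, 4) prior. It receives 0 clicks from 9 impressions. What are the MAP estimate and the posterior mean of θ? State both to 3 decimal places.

Posterior: Beta(1+0, 4+9) = Beta(1, 13).
Since α = 1 ≤ 1 and β > 1, the Beta density is monotone decreasing on [0,1]; the mode is at 0.
Mean = 1/(1+13) = 0.071.
The mean is pulled above the mode by the posterior's right skew.

MAP = 0.000, posterior mean = 0.071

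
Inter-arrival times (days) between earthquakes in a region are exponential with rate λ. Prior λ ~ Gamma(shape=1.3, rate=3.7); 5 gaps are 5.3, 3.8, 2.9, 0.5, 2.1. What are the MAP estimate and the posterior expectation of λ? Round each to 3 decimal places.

MAP estimate = 0.290, posterior expectation = 0.344

Σ times = 14.6. Posterior: Gamma(shape = 1.3+5 = 6.3, rate = 3.7+14.6 = 18.3).
Mode = (α−1)/β = 5.3/18.3 = 0.290.
Mean = α/β = 6.3/18.3 = 0.344.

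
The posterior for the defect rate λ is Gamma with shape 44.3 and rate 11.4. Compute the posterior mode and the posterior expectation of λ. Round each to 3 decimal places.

MAP = 3.798; posterior mean = 3.886

Mode = (α−1)/β = 43.3/11.4 = 3.798.
Mean = α/β = 44.3/11.4 = 3.886.
Right-skewed posterior ⇒ mode < mean.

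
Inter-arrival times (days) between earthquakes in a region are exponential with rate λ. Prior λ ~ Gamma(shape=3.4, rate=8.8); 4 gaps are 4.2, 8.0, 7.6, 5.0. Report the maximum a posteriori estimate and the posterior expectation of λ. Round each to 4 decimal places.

MAP = 0.1905, posterior mean = 0.2202

Σ times = 24.8. Posterior: Gamma(shape = 3.4+4 = 7.4, rate = 8.8+24.8 = 33.6).
Mode = (α−1)/β = 6.4/33.6 = 0.1905.
Mean = α/β = 7.4/33.6 = 0.2202.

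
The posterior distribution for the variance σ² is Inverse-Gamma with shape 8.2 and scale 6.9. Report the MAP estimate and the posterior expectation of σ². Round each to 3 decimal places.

Mode = β/(α+1) = 6.9/9.2 = 0.750.
Mean = β/(α−1) = 6.9/7.2 = 0.958.
Mean > mode: the posterior has a right tail.

MAP = 0.750, posterior mean = 0.958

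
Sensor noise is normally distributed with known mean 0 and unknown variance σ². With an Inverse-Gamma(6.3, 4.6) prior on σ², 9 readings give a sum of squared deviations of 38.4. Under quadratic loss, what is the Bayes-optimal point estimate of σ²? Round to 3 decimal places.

2.429

Posterior: Inverse-Gamma(shape = 6.3+9/2 = 10.8, scale = 4.6+38.4/2 = 23.8).
Mode = β/(α+1) = 23.8/11.8 = 2.017.
Mean = β/(α−1) = 23.8/9.8 = 2.429.
Quadratic loss ⇒ the optimal estimator is the posterior mean.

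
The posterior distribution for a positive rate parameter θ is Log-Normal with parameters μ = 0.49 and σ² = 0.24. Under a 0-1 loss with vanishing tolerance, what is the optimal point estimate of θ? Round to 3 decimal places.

1.284

Mode = exp(μ − σ²) = exp(0.25) = 1.284.
Mean = exp(μ + σ²/2) = exp(0.610) = 1.840.
This is the posterior mode — the MAP estimate.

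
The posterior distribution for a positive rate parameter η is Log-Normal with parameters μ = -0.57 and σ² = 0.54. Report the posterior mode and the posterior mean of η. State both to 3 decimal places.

MAP: 0.330. Posterior mean: 0.741.

Mode = exp(μ − σ²) = exp(-1.11) = 0.330.
Mean = exp(μ + σ²/2) = exp(-0.300) = 0.741.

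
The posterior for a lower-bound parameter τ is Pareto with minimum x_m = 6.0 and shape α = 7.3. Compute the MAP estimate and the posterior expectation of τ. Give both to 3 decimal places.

The Pareto density is strictly decreasing on [x_m, ∞), so the mode is x_m = 6.000.
Mean = α·x_m/(α−1) = 7.3·6.0/6.3 = 6.952.

MAP = 6.000, posterior mean = 6.952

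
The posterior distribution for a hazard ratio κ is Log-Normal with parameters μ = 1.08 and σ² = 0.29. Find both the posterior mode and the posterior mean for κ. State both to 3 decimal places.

Mode = exp(μ − σ²) = exp(0.79) = 2.203.
Mean = exp(μ + σ²/2) = exp(1.225) = 3.404.

κ_MAP = 2.203, E[κ|data] = 3.404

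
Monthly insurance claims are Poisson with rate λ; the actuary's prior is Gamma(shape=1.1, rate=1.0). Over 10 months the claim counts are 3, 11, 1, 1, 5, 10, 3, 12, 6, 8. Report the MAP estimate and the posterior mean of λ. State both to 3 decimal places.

Σ counts = 60. Posterior: Gamma(shape = 1.1+60 = 61.1, rate = 1.0+10 = 11.0).
Mode = (α−1)/β = 60.1/11.0 = 5.464.
Mean = α/β = 61.1/11.0 = 5.555.
Mean > mode: the posterior has a right tail.

MAP = 5.464, posterior mean = 5.555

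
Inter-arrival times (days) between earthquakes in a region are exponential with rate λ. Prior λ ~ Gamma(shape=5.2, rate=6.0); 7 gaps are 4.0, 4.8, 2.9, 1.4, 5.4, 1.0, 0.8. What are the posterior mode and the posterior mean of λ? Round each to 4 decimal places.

Σ times = 20.3. Posterior: Gamma(shape = 5.2+7 = 12.2, rate = 6.0+20.3 = 26.3).
Mode = (α−1)/β = 11.2/26.3 = 0.4259.
Mean = α/β = 12.2/26.3 = 0.4639.

λ_MAP = 0.4259, E[λ|data] = 0.4639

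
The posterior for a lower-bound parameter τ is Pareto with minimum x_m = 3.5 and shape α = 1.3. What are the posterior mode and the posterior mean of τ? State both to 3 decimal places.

MAP = 3.500, posterior mean = 15.167

The Pareto density is strictly decreasing on [x_m, ∞), so the mode is x_m = 3.500.
Mean = α·x_m/(α−1) = 1.3·3.5/0.3 = 15.167.
Mean > mode: the posterior has a right tail.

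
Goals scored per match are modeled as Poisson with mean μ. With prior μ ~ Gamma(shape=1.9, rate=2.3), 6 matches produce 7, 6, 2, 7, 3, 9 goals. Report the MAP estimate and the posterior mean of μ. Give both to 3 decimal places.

μ_MAP = 4.205, E[μ|data] = 4.325

Σ counts = 34. Posterior: Gamma(shape = 1.9+34 = 35.9, rate = 2.3+6 = 8.3).
Mode = (α−1)/β = 34.9/8.3 = 4.205.
Mean = α/β = 35.9/8.3 = 4.325.
The mean is pulled above the mode by the posterior's right skew.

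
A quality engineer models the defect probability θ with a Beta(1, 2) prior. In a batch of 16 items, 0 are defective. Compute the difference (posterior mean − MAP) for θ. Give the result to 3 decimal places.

0.053

Posterior: Beta(1+0, 2+16) = Beta(1, 18).
Since α = 1 ≤ 1 and β > 1, the Beta density is monotone decreasing on [0,1]; the mode is at 0.
Mean = 1/(1+18) = 0.053.
Difference = 0.053 − 0.000 = 0.053.
The mean is pulled above the mode by the posterior's right skew.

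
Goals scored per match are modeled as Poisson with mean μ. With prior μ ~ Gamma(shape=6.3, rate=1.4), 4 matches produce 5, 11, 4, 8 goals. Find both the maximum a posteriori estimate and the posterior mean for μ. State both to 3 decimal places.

Σ counts = 28. Posterior: Gamma(shape = 6.3+28 = 34.3, rate = 1.4+4 = 5.4).
Mode = (α−1)/β = 33.3/5.4 = 6.167.
Mean = α/β = 34.3/5.4 = 6.352.
The posterior is right-skewed, so the mean exceeds the mode.

MAP: 6.167. Posterior mean: 6.352.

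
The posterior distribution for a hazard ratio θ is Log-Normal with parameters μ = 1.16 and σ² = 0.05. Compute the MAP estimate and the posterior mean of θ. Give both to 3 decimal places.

MAP estimate = 3.034, posterior mean = 3.271

Mode = exp(μ − σ²) = exp(1.11) = 3.034.
Mean = exp(μ + σ²/2) = exp(1.185) = 3.271.
The posterior is right-skewed, so the mean exceeds the mode.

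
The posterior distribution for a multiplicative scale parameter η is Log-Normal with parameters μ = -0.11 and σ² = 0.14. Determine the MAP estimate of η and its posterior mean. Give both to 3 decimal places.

Mode = exp(μ − σ²) = exp(-0.25) = 0.779.
Mean = exp(μ + σ²/2) = exp(-0.040) = 0.961.
The mean is pulled above the mode by the posterior's right skew.

MAP: 0.779. Posterior mean: 0.961.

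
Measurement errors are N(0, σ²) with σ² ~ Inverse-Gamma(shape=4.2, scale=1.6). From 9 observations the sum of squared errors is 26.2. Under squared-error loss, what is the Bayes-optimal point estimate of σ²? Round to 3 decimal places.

Posterior: Inverse-Gamma(shape = 4.2+9/2 = 8.7, scale = 1.6+26.2/2 = 14.7).
Mode = β/(α+1) = 14.7/9.7 = 1.515.
Mean = β/(α−1) = 14.7/7.7 = 1.909.
Squared-error loss ⇒ the optimal estimator is the posterior mean.

1.909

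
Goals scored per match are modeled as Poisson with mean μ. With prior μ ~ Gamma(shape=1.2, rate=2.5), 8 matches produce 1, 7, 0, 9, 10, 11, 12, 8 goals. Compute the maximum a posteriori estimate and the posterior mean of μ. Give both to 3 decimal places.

μ_MAP = 5.543, E[μ|data] = 5.638

Σ counts = 58. Posterior: Gamma(shape = 1.2+58 = 59.2, rate = 2.5+8 = 10.5).
Mode = (α−1)/β = 58.2/10.5 = 5.543.
Mean = α/β = 59.2/10.5 = 5.638.
The posterior is right-skewed, so the mean exceeds the mode.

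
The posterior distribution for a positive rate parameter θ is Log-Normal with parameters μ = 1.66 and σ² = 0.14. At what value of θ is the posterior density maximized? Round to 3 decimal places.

Mode = exp(μ − σ²) = exp(1.52) = 4.572.
Mean = exp(μ + σ²/2) = exp(1.730) = 5.641.
This is the posterior mode — the MAP estimate.

4.572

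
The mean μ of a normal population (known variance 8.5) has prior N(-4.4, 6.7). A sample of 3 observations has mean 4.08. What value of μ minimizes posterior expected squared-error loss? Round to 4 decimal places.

Posterior for μ is Normal. Precision-weighted mean: (1/6.7·-4.4 + 3/8.5·4.08) / (1/6.7 + 3/8.5) = 1.5597.
A Normal posterior is symmetric, so mode = mean.
Squared-error loss ⇒ the optimal estimator is the posterior mean.

1.5597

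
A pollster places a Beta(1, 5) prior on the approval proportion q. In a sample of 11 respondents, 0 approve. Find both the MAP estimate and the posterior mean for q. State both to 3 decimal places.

Posterior: Beta(1+0, 5+11) = Beta(1, 16).
Since α = 1 ≤ 1 and β > 1, the Beta density is monotone decreasing on [0,1]; the mode is at 0.
Mean = 1/(1+16) = 0.059.

MAP: 0.000. Posterior mean: 0.059.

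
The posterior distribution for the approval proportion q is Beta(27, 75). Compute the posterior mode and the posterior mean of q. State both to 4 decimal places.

MAP = 0.2600; posterior mean = 0.2647

Mode = (27−1)/(27+75−2) = 26/100 = 0.2600.
Mean = 27/(27+75) = 27/102 = 0.2647.
The posterior is right-skewed, so the mean exceeds the mode.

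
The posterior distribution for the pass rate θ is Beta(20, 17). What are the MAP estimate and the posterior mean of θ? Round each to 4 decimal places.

Mode = (20−1)/(20+17−2) = 19/35 = 0.5429.
Mean = 20/(20+17) = 20/37 = 0.5405.

MAP: 0.5429. Posterior mean: 0.5405.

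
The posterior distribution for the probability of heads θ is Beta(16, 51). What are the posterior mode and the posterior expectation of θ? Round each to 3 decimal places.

MAP = 0.231; posterior mean = 0.239

Mode = (16−1)/(16+51−2) = 15/65 = 0.231.
Mean = 16/(16+51) = 16/67 = 0.239.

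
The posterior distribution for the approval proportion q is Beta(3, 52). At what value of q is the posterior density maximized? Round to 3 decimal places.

Mode = (3−1)/(3+52−2) = 2/53 = 0.038.
Mean = 3/(3+52) = 3/55 = 0.055.
This is the posterior mode — the MAP estimate.

0.038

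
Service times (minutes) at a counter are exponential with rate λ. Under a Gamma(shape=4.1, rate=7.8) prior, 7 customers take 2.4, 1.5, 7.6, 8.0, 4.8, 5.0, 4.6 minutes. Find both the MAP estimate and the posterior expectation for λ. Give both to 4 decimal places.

λ_MAP = 0.2422, E[λ|data] = 0.2662

Σ times = 33.9. Posterior: Gamma(shape = 4.1+7 = 11.1, rate = 7.8+33.9 = 41.7).
Mode = (α−1)/β = 10.1/41.7 = 0.2422.
Mean = α/β = 11.1/41.7 = 0.2662.
The mean is pulled above the mode by the posterior's right skew.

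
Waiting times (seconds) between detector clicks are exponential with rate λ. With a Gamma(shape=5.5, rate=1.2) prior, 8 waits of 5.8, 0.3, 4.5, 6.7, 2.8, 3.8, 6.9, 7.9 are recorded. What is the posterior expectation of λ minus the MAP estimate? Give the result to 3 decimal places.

0.025

Σ times = 38.7. Posterior: Gamma(shape = 5.5+8 = 13.5, rate = 1.2+38.7 = 39.9).
Mode = (α−1)/β = 12.5/39.9 = 0.313.
Mean = α/β = 13.5/39.9 = 0.338.
Difference = 0.338 − 0.313 = 0.025.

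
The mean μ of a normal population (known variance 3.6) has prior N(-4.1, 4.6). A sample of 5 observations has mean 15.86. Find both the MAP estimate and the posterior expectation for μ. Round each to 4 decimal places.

Posterior for μ is Normal. Precision-weighted mean: (1/4.6·-4.1 + 5/3.6·15.86) / (1/4.6 + 5/3.6) = 13.1586.
A Normal posterior is symmetric, so mode = mean.

MAP estimate = 13.1586, posterior expectation = 13.1586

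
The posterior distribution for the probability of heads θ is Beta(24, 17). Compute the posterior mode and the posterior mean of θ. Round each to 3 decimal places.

MAP = 0.590, posterior mean = 0.585

Mode = (24−1)/(24+17−2) = 23/39 = 0.590.
Mean = 24/(24+17) = 24/41 = 0.585.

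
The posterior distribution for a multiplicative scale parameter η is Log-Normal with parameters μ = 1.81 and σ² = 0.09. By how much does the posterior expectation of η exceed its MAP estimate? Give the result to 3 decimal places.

Mode = exp(μ − σ²) = exp(1.72) = 5.585.
Mean = exp(μ + σ²/2) = exp(1.855) = 6.392.
Difference = 6.392 − 5.585 = 0.807.
Right-skewed posterior ⇒ mode < mean.

0.807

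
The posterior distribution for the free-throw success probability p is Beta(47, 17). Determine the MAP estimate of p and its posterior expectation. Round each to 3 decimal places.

Mode = (47−1)/(47+17−2) = 46/62 = 0.742.
Mean = 47/(47+17) = 47/64 = 0.734.
Left-skewed posterior ⇒ mean < mode.

p_MAP = 0.742, E[p|data] = 0.734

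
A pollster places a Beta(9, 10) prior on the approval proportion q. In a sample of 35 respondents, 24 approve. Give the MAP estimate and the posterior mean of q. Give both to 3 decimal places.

Posterior: Beta(9+24, 10+11) = Beta(33, 21).
Mode = (33−1)/(33+21−2) = 32/52 = 0.615.
Mean = 33/(33+21) = 33/54 = 0.611.

MAP: 0.615. Posterior mean: 0.611.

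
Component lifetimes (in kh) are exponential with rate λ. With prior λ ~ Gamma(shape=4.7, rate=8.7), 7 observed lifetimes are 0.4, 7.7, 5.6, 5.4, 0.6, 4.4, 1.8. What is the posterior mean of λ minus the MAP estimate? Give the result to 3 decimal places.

Σ times = 25.9. Posterior: Gamma(shape = 4.7+7 = 11.7, rate = 8.7+25.9 = 34.6).
Mode = (α−1)/β = 10.7/34.6 = 0.309.
Mean = α/β = 11.7/34.6 = 0.338.
Difference = 0.338 − 0.309 = 0.029.

0.029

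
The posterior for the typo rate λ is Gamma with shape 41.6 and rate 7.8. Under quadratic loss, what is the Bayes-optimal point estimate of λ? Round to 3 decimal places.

5.333

Mode = (α−1)/β = 40.6/7.8 = 5.205.
Mean = α/β = 41.6/7.8 = 5.333.
Quadratic loss ⇒ the optimal estimator is the posterior mean.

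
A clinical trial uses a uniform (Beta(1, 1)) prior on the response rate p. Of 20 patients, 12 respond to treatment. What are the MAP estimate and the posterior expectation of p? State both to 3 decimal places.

Posterior: Beta(1+12, 1+8) = Beta(13, 9).
Mode = (13−1)/(13+9−2) = 12/20 = 0.600.
With a flat prior the MAP equals the MLE, 12/20.
Mean = 13/(13+9) = 13/22 = 0.591.

MAP estimate = 0.600, posterior expectation = 0.591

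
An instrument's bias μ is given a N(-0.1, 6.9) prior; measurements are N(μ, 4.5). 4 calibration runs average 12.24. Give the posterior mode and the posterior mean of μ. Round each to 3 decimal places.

Posterior for μ is Normal. Precision-weighted mean: (1/6.9·-0.1 + 4/4.5·12.24) / (1/6.9 + 4/4.5) = 10.510.
A Normal posterior is symmetric, so mode = mean.

MAP: 10.510. Posterior mean: 10.510.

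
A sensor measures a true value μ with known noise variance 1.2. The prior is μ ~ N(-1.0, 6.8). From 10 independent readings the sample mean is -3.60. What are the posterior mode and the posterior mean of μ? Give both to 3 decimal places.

MAP: -3.555. Posterior mean: -3.555.

Posterior for μ is Normal. Precision-weighted mean: (1/6.8·-1.0 + 10/1.2·-3.60) / (1/6.8 + 10/1.2) = -3.555.
A Normal posterior is symmetric, so mode = mean.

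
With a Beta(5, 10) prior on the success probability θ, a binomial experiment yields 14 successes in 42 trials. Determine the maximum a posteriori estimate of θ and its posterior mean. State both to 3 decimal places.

MAP = 0.327, posterior mean = 0.333

Posterior: Beta(5+14, 10+28) = Beta(19, 38).
Mode = (19−1)/(19+38−2) = 18/55 = 0.327.
Mean = 19/(19+38) = 19/57 = 0.333.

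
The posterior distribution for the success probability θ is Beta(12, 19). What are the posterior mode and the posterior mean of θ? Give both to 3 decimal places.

Mode = (12−1)/(12+19−2) = 11/29 = 0.379.
Mean = 12/(12+19) = 12/31 = 0.387.

MAP = 0.379; posterior mean = 0.387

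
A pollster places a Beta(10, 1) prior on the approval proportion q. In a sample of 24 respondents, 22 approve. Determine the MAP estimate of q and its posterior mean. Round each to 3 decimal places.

MAP = 0.939; posterior mean = 0.914

Posterior: Beta(10+22, 1+2) = Beta(32, 3).
Mode = (32−1)/(32+3−2) = 31/33 = 0.939.
Mean = 32/(32+3) = 32/35 = 0.914.
The mean is pulled below the mode by the posterior's left skew.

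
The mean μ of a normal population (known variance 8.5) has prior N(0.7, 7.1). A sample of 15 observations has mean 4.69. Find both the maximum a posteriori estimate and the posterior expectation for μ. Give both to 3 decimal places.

Posterior for μ is Normal. Precision-weighted mean: (1/7.1·0.7 + 15/8.5·4.69) / (1/7.1 + 15/8.5) = 4.395.
A Normal posterior is symmetric, so mode = mean.

maximum a posteriori estimate = 4.395, posterior expectation = 4.395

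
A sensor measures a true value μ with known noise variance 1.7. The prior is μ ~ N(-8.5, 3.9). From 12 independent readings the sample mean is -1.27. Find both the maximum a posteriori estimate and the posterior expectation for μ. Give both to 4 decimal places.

Posterior for μ is Normal. Precision-weighted mean: (1/3.9·-8.5 + 12/1.7·-1.27) / (1/3.9 + 12/1.7) = -1.5234.
A Normal posterior is symmetric, so mode = mean.

maximum a posteriori estimate = -1.5234, posterior expectation = -1.5234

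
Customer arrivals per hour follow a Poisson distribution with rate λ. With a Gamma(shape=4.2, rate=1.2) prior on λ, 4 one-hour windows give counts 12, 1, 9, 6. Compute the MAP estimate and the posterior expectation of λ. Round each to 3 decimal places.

Σ counts = 28. Posterior: Gamma(shape = 4.2+28 = 32.2, rate = 1.2+4 = 5.2).
Mode = (α−1)/β = 31.2/5.2 = 6.000.
Mean = α/β = 32.2/5.2 = 6.192.

MAP: 6.000. Posterior mean: 6.192.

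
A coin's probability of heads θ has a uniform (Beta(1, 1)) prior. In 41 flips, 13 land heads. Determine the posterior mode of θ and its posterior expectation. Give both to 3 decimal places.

Posterior: Beta(1+13, 1+28) = Beta(14, 29).
Mode = (14−1)/(14+29−2) = 13/41 = 0.317.
Mean = 14/(14+29) = 14/43 = 0.326.

θ_MAP = 0.317, E[θ|data] = 0.326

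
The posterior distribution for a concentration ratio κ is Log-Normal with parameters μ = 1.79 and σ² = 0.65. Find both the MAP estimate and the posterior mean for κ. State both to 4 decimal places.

Mode = exp(μ − σ²) = exp(1.14) = 3.1268.
Mean = exp(μ + σ²/2) = exp(2.115) = 8.2896.

MAP: 3.1268. Posterior mean: 8.2896.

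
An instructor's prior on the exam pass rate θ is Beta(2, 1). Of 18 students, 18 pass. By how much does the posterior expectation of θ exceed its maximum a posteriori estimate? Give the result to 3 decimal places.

Posterior: Beta(2+18, 1+0) = Beta(20, 1).
Since β = 1 ≤ 1 and α > 1, the Beta density is monotone increasing on [0,1]; the mode is at 1.
Mean = 20/(20+1) = 0.952.
Difference = 0.952 − 1.000 = -0.048.

-0.048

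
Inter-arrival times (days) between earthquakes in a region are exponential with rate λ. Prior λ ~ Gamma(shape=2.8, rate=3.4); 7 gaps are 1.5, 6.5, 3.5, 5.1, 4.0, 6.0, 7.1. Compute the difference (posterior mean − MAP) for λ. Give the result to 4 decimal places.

0.0270

Σ times = 33.7. Posterior: Gamma(shape = 2.8+7 = 9.8, rate = 3.4+33.7 = 37.1).
Mode = (α−1)/β = 8.8/37.1 = 0.2372.
Mean = α/β = 9.8/37.1 = 0.2642.
Difference = 0.2642 − 0.2372 = 0.0270.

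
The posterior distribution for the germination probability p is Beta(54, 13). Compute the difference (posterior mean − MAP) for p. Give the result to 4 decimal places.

Mode = (54−1)/(54+13−2) = 53/65 = 0.8154.
Mean = 54/(54+13) = 54/67 = 0.8060.
Difference = 0.8060 − 0.8154 = -0.0094.

-0.0094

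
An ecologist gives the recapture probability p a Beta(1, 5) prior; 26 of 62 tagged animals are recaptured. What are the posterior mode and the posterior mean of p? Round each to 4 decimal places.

Posterior: Beta(1+26, 5+36) = Beta(27, 41).
Mode = (27−1)/(27+41−2) = 26/66 = 0.3939.
Mean = 27/(27+41) = 27/68 = 0.3971.
The posterior is right-skewed, so the mean exceeds the mode.

MAP = 0.3939, posterior mean = 0.3971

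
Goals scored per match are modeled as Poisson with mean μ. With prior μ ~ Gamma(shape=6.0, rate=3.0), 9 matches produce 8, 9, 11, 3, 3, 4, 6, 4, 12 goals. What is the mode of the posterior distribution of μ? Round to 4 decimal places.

5.4167

Σ counts = 60. Posterior: Gamma(shape = 6.0+60 = 66.0, rate = 3.0+9 = 12.0).
Mode = (α−1)/β = 65.0/12.0 = 5.4167.
Mean = α/β = 66.0/12.0 = 5.5000.
This is the posterior mode — the MAP estimate.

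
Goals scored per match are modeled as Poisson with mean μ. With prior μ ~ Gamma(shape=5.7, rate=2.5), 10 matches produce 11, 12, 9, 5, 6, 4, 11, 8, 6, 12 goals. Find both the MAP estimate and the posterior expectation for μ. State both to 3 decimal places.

Σ counts = 84. Posterior: Gamma(shape = 5.7+84 = 89.7, rate = 2.5+10 = 12.5).
Mode = (α−1)/β = 88.7/12.5 = 7.096.
Mean = α/β = 89.7/12.5 = 7.176.
The mean is pulled above the mode by the posterior's right skew.

MAP = 7.096, posterior mean = 7.176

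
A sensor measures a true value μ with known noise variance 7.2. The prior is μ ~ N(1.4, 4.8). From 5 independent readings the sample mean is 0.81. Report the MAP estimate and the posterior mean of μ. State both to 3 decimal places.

MAP = 0.946, posterior mean = 0.946

Posterior for μ is Normal. Precision-weighted mean: (1/4.8·1.4 + 5/7.2·0.81) / (1/4.8 + 5/7.2) = 0.946.
A Normal posterior is symmetric, so mode = mean.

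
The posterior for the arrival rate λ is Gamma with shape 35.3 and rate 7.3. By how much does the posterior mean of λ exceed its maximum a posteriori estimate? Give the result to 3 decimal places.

0.137

Mode = (α−1)/β = 34.3/7.3 = 4.699.
Mean = α/β = 35.3/7.3 = 4.836.
Difference = 4.836 − 4.699 = 0.137.
Mean > mode: the posterior has a right tail.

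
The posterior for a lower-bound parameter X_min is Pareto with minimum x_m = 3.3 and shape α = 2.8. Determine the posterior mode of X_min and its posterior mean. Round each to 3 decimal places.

MAP: 3.300. Posterior mean: 5.133.

The Pareto density is strictly decreasing on [x_m, ∞), so the mode is x_m = 3.300.
Mean = α·x_m/(α−1) = 2.8·3.3/1.8 = 5.133.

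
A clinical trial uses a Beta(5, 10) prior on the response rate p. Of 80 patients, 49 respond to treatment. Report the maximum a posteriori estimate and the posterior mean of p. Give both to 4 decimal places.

Posterior: Beta(5+49, 10+31) = Beta(54, 41).
Mode = (54−1)/(54+41−2) = 53/93 = 0.5699.
Mean = 54/(54+41) = 54/95 = 0.5684.
Left-skewed posterior ⇒ mean < mode.

MAP: 0.5699. Posterior mean: 0.5684.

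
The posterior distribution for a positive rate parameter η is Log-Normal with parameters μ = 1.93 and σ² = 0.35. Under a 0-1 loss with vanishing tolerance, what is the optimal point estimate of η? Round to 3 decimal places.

Mode = exp(μ − σ²) = exp(1.58) = 4.855.
Mean = exp(μ + σ²/2) = exp(2.105) = 8.207.
This is the posterior mode — the MAP estimate.

4.855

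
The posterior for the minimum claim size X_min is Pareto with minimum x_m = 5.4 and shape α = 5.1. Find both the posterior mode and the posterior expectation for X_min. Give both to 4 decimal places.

posterior mode = 5.4000, posterior expectation = 6.7171

The Pareto density is strictly decreasing on [x_m, ∞), so the mode is x_m = 5.4000.
Mean = α·x_m/(α−1) = 5.1·5.4/4.1 = 6.7171.
Right-skewed posterior ⇒ mode < mean.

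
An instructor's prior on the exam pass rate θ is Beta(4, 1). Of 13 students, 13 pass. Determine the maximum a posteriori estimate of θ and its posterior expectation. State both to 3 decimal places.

MAP = 1.000; posterior mean = 0.944

Posterior: Beta(4+13, 1+0) = Beta(17, 1).
Since β = 1 ≤ 1 and α > 1, the Beta density is monotone increasing on [0,1]; the mode is at 1.
Mean = 17/(17+1) = 0.944.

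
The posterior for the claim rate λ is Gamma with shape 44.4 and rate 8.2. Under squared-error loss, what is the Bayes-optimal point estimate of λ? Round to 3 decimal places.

5.415

Mode = (α−1)/β = 43.4/8.2 = 5.293.
Mean = α/β = 44.4/8.2 = 5.415.
Squared-error loss ⇒ the optimal estimator is the posterior mean.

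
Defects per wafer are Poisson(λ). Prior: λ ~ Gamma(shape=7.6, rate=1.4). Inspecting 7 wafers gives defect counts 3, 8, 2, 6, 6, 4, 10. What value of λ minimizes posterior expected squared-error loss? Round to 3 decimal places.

5.548

Σ counts = 39. Posterior: Gamma(shape = 7.6+39 = 46.6, rate = 1.4+7 = 8.4).
Mode = (α−1)/β = 45.6/8.4 = 5.429.
Mean = α/β = 46.6/8.4 = 5.548.
Squared-error loss ⇒ the optimal estimator is the posterior mean.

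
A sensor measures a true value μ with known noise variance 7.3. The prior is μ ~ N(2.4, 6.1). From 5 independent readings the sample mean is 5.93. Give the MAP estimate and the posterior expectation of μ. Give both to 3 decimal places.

Posterior for μ is Normal. Precision-weighted mean: (1/6.1·2.4 + 5/7.3·5.93) / (1/6.1 + 5/7.3) = 5.248.
A Normal posterior is symmetric, so mode = mean.

MAP: 5.248. Posterior mean: 5.248.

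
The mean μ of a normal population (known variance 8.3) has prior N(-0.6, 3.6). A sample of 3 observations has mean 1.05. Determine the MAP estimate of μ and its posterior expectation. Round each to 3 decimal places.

MAP: 0.333. Posterior mean: 0.333.

Posterior for μ is Normal. Precision-weighted mean: (1/3.6·-0.6 + 3/8.3·1.05) / (1/3.6 + 3/8.3) = 0.333.
A Normal posterior is symmetric, so mode = mean.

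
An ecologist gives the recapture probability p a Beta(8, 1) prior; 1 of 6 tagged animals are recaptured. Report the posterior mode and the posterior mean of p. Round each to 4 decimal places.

MAP: 0.6154. Posterior mean: 0.6000.

Posterior: Beta(8+1, 1+5) = Beta(9, 6).
Mode = (9−1)/(9+6−2) = 8/13 = 0.6154.
Mean = 9/(9+6) = 9/15 = 0.6000.
Mode > mean: the posterior has a left tail.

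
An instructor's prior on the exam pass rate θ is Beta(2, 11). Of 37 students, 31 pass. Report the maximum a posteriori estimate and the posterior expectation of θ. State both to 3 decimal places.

MAP = 0.667; posterior mean = 0.660

Posterior: Beta(2+31, 11+6) = Beta(33, 17).
Mode = (33−1)/(33+17−2) = 32/48 = 0.667.
Mean = 33/(33+17) = 33/50 = 0.660.
Mode > mean: the posterior has a left tail.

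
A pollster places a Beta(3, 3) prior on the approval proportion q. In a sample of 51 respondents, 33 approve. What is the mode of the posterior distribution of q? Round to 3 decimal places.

0.636

Posterior: Beta(3+33, 3+18) = Beta(36, 21).
Mode = (36−1)/(36+21−2) = 35/55 = 0.636.
Mean = 36/(36+21) = 36/57 = 0.632.
This is the posterior mode — the MAP estimate.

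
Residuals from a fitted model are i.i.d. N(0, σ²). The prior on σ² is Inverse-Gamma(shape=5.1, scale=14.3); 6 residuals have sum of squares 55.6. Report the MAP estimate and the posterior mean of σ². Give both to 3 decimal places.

Posterior: Inverse-Gamma(shape = 5.1+6/2 = 8.1, scale = 14.3+55.6/2 = 42.1).
Mode = β/(α+1) = 42.1/9.1 = 4.626.
Mean = β/(α−1) = 42.1/7.1 = 5.930.
The mean is pulled above the mode by the posterior's right skew.

MAP = 4.626; posterior mean = 5.930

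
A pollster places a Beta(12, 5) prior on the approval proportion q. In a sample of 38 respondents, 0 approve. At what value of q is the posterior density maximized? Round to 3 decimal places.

0.208

Posterior: Beta(12+0, 5+38) = Beta(12, 43).
Mode = (12−1)/(12+43−2) = 11/53 = 0.208.
Mean = 12/(12+43) = 12/55 = 0.218.
This is the posterior mode — the MAP estimate.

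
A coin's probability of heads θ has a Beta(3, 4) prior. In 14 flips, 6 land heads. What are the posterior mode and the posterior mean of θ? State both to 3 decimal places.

posterior mode = 0.421, posterior mean = 0.429

Posterior: Beta(3+6, 4+8) = Beta(9, 12).
Mode = (9−1)/(9+12−2) = 8/19 = 0.421.
Mean = 9/(9+12) = 9/21 = 0.429.
The mean is pulled above the mode by the posterior's right skew.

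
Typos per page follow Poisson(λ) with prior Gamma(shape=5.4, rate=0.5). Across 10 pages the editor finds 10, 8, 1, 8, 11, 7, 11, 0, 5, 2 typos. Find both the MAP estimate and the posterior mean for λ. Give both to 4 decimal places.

MAP: 6.4190. Posterior mean: 6.5143.

Σ counts = 63. Posterior: Gamma(shape = 5.4+63 = 68.4, rate = 0.5+10 = 10.5).
Mode = (α−1)/β = 67.4/10.5 = 6.4190.
Mean = α/β = 68.4/10.5 = 6.5143.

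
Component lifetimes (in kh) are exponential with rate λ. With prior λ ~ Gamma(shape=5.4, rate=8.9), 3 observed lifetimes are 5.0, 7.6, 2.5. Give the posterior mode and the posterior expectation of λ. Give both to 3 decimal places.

MAP: 0.308. Posterior mean: 0.350.

Σ times = 15.1. Posterior: Gamma(shape = 5.4+3 = 8.4, rate = 8.9+15.1 = 24.0).
Mode = (α−1)/β = 7.4/24.0 = 0.308.
Mean = α/β = 8.4/24.0 = 0.350.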